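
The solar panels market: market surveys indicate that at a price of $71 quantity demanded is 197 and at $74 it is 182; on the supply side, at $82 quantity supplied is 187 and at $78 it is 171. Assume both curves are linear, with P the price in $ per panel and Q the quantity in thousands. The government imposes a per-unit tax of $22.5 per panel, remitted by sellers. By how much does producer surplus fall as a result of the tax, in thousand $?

Producer surplus falls by $1775 thousand.

Demand slope: (182 − 197)/(74 − 71) = -5, so Qd = 552 − 5P.
Supply slope: (171 − 187)/(78 − 82) = 4, so Qs = 4P − 141.
Before the tax: set 552 − 5P = 4P − 141 → P* = $77, Q* = 167.
With the tax collected from sellers, supply shifts: Qs = 4(P − 22.5) − 141.
Solving gives Q = 117 with consumers paying $87 and sellers receiving $64.5 (the $22.5 wedge).
ΔPS is the trapezoid between Q = 117 and Q = 167 of height $12.5: ½ · (167 + 117) · 12.5 = $1775.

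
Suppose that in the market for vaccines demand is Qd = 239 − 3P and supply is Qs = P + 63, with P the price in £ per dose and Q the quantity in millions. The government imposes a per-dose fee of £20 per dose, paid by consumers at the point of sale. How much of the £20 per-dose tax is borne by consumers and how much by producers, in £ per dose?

Consumers bear £5 per dose; producers bear £15 per dose.

Before the tax: set 239 − 3P = P + 63 → P* = £44, Q* = 107.
With the tax collected from consumers, demand (in seller-price terms) shifts: Qd = 239 − 3(P + 20).
Solving gives Q = 92 with consumers paying £49 and producers receiving £29 (the £20 wedge).
Burden on consumers: £5; on producers: £15. (They sum to £20.)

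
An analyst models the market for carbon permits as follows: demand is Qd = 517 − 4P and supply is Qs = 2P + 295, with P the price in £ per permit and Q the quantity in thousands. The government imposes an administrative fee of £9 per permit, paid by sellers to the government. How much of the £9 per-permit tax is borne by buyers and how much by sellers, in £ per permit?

Buyers bear £3 per permit; sellers bear £6 per permit.

Without the tax, 517 − 4P = 2P + 295 gives 6P = 222, so P* = £37 and Q* = 369.
With the tax collected from sellers, supply shifts: Qs = 2(P − 9) + 295.
New equilibrium: buyers pay £40, sellers receive £31, Q = 357. (Wedge: Pb − Ps = 9.)
Burden on buyers: £3; on sellers: £6. (They sum to £9.)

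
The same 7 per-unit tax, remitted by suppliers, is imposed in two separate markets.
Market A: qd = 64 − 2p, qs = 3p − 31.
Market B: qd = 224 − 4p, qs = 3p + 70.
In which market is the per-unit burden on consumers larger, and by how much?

Market A: pre-tax p* = 19, q* = 26; post-tax q = 17.6; per-unit burden on consumers = 4.2.
Market B: pre-tax p* = 22, q* = 136; post-tax q = 124; per-unit burden on consumers = 3.
Difference: 4.2 vs 3 → market A is larger by 1.2.

Market A, by 1.2.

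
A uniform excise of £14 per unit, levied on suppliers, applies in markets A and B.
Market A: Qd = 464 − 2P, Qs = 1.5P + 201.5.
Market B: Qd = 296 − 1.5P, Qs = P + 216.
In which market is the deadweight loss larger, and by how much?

Market A: pre-tax P* = £75, Q* = 314; post-tax Q = 302; deadweight loss = £84.
Market B: pre-tax P* = £32, Q* = 248; post-tax Q = 239.6; deadweight loss = £58.8.
Difference: £84 vs £58.8 → market A is larger by £25.2.

Market A, by £25.2.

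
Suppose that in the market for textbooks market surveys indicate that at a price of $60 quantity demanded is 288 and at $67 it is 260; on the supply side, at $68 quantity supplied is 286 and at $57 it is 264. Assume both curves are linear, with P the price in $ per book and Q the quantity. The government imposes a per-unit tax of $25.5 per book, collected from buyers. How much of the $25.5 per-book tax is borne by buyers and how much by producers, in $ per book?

Buyers bear $8.5 per book; producers bear $17 per book.

Demand slope: (260 − 288)/(67 − 60) = -4, so Qd = 528 − 4P.
Supply slope: (264 − 286)/(57 − 68) = 2, so Qs = 2P + 150.
Without the tax, 528 − 4P = 2P + 150 gives 6P = 378, so P* = $63 and Q* = 276.
With the tax collected from buyers, demand (in seller-price terms) shifts: Qd = 528 − 4(P + 25.5).
Solving gives Q = 242 with buyers paying $71.5 and producers receiving $46 (the $25.5 wedge).
Burden on buyers: $8.5; on producers: $17. (They sum to $25.5.)
The less price-elastic side of the market bears the larger share of a per-unit tax.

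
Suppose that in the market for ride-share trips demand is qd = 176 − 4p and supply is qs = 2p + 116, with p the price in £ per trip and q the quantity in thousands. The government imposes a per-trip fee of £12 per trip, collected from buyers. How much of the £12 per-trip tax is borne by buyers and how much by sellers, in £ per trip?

Without the tax, 176 − 4p = 2p + 116 gives 6p = 60, so p* = £10 and q* = 136.
With the tax collected from buyers, demand (in seller-price terms) shifts: qd = 176 − 4(p + 12).
Solving gives q = 120 with buyers paying £14 and sellers receiving £2 (the £12 wedge).
Burden on buyers: £4; on sellers: £8. (They sum to £12.)

Buyers bear £4 per trip; sellers bear £8 per trip.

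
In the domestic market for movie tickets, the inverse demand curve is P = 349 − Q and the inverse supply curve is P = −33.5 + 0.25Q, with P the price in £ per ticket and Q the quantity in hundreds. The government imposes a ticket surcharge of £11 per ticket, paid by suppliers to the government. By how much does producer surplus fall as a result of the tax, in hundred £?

Producer surplus falls by £663.52 hundred.

Rewrite in direct form: Qd = 349 − P and Qs = 4P + 134.
Without the tax, 349 − P = 4P + 134 gives 5P = 215, so P* = £43 and Q* = 306.
With the tax collected from suppliers, supply shifts: Qs = 4(P − 11) + 134.
Solving gives Q = 297.2 with consumers paying £51.8 and suppliers receiving £40.8 (the £11 wedge).
ΔPS is the trapezoid between Q = 297.2 and Q = 306 of height £2.2: ½ · (306 + 297.2) · 2.2 = £663.52.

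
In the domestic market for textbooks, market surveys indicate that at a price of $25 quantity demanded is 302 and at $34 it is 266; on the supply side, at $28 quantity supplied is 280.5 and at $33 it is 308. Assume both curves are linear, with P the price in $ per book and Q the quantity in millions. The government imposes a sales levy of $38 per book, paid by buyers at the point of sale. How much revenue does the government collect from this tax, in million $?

Demand slope: (266 − 302)/(34 − 25) = -4, so Qd = 402 − 4P.
Supply slope: (308 − 280.5)/(33 − 28) = 5.5, so Qs = 5.5P + 126.5.
Without the tax, 402 − 4P = 5.5P + 126.5 gives 9.5P = 275.5, so P* = $29 and Q* = 286.
With the tax collected from buyers, demand (in seller-price terms) shifts: Qd = 402 − 4(P + 38).
Solving gives Q = 198 with buyers paying $51 and sellers receiving $13 (the $38 wedge).
Revenue = t · Q = 38 · 198 = $7524.

Tax revenue = $7524 million.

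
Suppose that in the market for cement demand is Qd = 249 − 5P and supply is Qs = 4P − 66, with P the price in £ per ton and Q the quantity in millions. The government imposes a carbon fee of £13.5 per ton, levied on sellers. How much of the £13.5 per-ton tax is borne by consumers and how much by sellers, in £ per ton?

Without the tax, 249 − 5P = 4P − 66 gives 9P = 315, so P* = £35 and Q* = 74.
With the tax collected from sellers, supply shifts: Qs = 4(P − 13.5) − 66.
New equilibrium: consumers pay £41, sellers receive £27.5, Q = 44. (Wedge: Pb − Ps = 13.5.)
Burden on consumers: £6; on sellers: £7.5. (They sum to £13.5.)
The less price-elastic side of the market bears the larger share of a per-unit tax.

Consumers bear £6 per ton; sellers bear £7.5 per ton.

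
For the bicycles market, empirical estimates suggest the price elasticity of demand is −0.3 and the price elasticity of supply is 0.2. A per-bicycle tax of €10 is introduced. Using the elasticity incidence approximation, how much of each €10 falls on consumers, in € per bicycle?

Consumers bear ≈ €4 per bicycle.

Incidence ratio: consumers' share ≈ εs / (εs + |εd|) = 0.2 / (0.2 + 0.3) = 0.4.
So consumers bear ≈ 0.4 × €10 = €4; producers bear €6.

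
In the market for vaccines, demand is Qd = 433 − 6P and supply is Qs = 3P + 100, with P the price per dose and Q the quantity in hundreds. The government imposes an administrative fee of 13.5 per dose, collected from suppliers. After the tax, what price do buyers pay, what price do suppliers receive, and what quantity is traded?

Before the tax: set 433 − 6P = 3P + 100 → P* = 37, Q* = 211.
With the tax collected from suppliers, supply shifts: Qs = 3(P − 13.5) + 100.
Solving gives Q = 184 with buyers paying 41.5 and suppliers receiving 28 (the 13.5 wedge).
The less price-elastic side of the market bears the larger share of a per-unit tax.

Buyers pay 41.5; suppliers receive 28; quantity = 184.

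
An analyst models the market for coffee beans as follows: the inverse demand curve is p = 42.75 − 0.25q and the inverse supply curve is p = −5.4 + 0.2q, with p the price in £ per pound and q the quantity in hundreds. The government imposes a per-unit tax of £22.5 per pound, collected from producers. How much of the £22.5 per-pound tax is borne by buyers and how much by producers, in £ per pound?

Buyers bear £12.5 per pound; producers bear £10 per pound.

Rewrite in direct form: qd = 171 − 4p and qs = 5p + 27.
Before the tax: set 171 − 4p = 5p + 27 → p* = £16, q* = 107.
With the tax collected from producers, supply shifts: qs = 5(p − 22.5) + 27.
New equilibrium: buyers pay £28.5, producers receive £6, q = 57. (Wedge: pb − ps = 22.5.)
Burden on buyers: £12.5; on producers: £10. (They sum to £22.5.)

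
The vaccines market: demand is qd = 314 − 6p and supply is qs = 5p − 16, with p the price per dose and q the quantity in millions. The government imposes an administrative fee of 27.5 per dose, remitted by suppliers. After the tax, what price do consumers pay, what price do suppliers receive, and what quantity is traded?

Consumers pay 42.5; suppliers receive 15; quantity = 59.

Before the tax: set 314 − 6p = 5p − 16 → p* = 30, q* = 134.
With the tax collected from suppliers, supply shifts: qs = 5(p − 27.5) − 16.
New equilibrium: consumers pay 42.5, suppliers receive 15, q = 59. (Wedge: pb − ps = 27.5.)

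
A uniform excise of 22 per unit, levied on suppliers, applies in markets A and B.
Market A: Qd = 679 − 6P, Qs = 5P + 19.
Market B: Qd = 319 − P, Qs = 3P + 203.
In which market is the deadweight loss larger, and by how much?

Market A, by 478.5.

Market A: pre-tax P* = 60, Q* = 319; post-tax Q = 259; deadweight loss = 660.
Market B: pre-tax P* = 29, Q* = 290; post-tax Q = 273.5; deadweight loss = 181.5.
Difference: 660 vs 181.5 → market A is larger by 478.5.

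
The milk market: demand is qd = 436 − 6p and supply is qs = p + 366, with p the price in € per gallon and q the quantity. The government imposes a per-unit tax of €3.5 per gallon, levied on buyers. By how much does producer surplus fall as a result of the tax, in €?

Producer surplus falls by €1123.5.

Before the tax: set 436 − 6p = p + 366 → p* = €10, q* = 376.
With the tax collected from buyers, demand (in seller-price terms) shifts: qd = 436 − 6(p + 3.5).
New equilibrium: buyers pay €10.5, suppliers receive €7, q = 373. (Wedge: pb − ps = 3.5.)
ΔPS is the trapezoid between Q = 373 and Q = 376 of height €3: ½ · (376 + 373) · 3 = €1123.5.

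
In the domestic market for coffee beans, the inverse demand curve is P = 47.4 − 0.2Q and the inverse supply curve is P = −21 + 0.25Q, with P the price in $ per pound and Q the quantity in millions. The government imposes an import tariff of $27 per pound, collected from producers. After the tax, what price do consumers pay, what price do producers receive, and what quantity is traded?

Rewrite in direct form: Qd = 237 − 5P and Qs = 4P + 84.
Before the tax: set 237 − 5P = 4P + 84 → P* = $17, Q* = 152.
With the tax collected from producers, supply shifts: Qs = 4(P − 27) + 84.
Solving gives Q = 92 with consumers paying $29 and producers receiving $2 (the $27 wedge).
The less price-elastic side of the market bears the larger share of a per-unit tax.

Consumers pay $29; producers receive $2; quantity = 92.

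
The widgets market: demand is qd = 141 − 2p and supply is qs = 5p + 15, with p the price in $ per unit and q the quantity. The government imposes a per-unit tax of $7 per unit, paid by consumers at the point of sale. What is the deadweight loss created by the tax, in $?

Deadweight loss = $35.

Without the tax, 141 − 2p = 5p + 15 gives 7p = 126, so p* = $18 and q* = 105.
With the tax collected from consumers, demand (in seller-price terms) shifts: qd = 141 − 2(p + 7).
New equilibrium: consumers pay $23, sellers receive $16, q = 95. (Wedge: pb − ps = 7.)
Quantity falls by |ΔQ| = |105 − 95| = 10.
DWL = ½ · t · |ΔQ| = ½ · 7 · 10 = $35.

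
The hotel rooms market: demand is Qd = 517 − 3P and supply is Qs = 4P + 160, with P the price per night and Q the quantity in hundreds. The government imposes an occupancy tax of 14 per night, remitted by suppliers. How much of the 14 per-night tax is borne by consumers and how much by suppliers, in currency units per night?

Consumers bear 8 per night; suppliers bear 6 per night.

Without the tax, 517 − 3P = 4P + 160 gives 7P = 357, so P* = 51 and Q* = 364.
With the tax collected from suppliers, supply shifts: Qs = 4(P − 14) + 160.
New equilibrium: consumers pay 59, suppliers receive 45, Q = 340. (Wedge: Pb − Ps = 14.)
Burden on consumers: 8; on suppliers: 6. (They sum to 14.)
The less price-elastic side of the market bears the larger share of a per-unit tax.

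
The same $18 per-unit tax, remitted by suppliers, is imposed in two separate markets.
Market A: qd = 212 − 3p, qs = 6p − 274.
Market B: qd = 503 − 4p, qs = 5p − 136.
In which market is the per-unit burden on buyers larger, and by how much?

Market A, by $2.

Market A: pre-tax p* = $54, q* = 50; post-tax q = 14; per-unit burden on buyers = $12.
Market B: pre-tax p* = $71, q* = 219; post-tax q = 179; per-unit burden on buyers = $10.
Difference: $12 vs $10 → market A is larger by $2.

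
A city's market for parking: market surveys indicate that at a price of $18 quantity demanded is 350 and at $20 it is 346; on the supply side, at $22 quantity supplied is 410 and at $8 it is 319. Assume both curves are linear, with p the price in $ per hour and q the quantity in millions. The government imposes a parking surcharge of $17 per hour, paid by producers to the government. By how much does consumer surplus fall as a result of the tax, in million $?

Consumer surplus falls by $4485 million.

Demand slope: (346 − 350)/(20 − 18) = -2, so qd = 386 − 2p.
Supply slope: (319 − 410)/(8 − 22) = 6.5, so qs = 6.5p + 267.
Without the tax, 386 − 2p = 6.5p + 267 gives 8.5p = 119, so p* = $14 and q* = 358.
With the tax collected from producers, supply shifts: qs = 6.5(p − 17) + 267.
Solving gives q = 332 with buyers paying $27 and producers receiving $10 (the $17 wedge).
ΔCS is the trapezoid between Q = 332 and Q = 358 of height $13: ½ · (358 + 332) · 13 = $4485.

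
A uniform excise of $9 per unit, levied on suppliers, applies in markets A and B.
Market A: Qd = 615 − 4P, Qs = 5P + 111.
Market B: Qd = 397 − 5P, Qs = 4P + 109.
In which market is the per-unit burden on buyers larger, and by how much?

Market A, by $1.

Market A: pre-tax P* = $56, Q* = 391; post-tax Q = 371; per-unit burden on buyers = $5.
Market B: pre-tax P* = $32, Q* = 237; post-tax Q = 217; per-unit burden on buyers = $4.
Difference: $5 vs $4 → market A is larger by $1.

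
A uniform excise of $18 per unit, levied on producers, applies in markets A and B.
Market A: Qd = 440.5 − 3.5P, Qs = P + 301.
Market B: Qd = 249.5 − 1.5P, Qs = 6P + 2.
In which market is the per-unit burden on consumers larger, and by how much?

Market A: pre-tax P* = $31, Q* = 332; post-tax Q = 318; per-unit burden on consumers = $4.
Market B: pre-tax P* = $33, Q* = 200; post-tax Q = 178.4; per-unit burden on consumers = $14.4.
Difference: $4 vs $14.4 → market B is larger by $10.4.

Market B, by $10.4.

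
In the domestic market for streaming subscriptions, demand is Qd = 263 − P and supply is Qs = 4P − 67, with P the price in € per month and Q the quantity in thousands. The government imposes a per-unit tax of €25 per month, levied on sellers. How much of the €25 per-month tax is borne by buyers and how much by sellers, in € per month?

Buyers bear €20 per month; sellers bear €5 per month.

Before the tax: set 263 − P = 4P − 67 → P* = €66, Q* = 197.
With the tax collected from sellers, supply shifts: Qs = 4(P − 25) − 67.
Solving gives Q = 177 with buyers paying €86 and sellers receiving €61 (the €25 wedge).
Burden on buyers: €20; on sellers: €5. (They sum to €25.)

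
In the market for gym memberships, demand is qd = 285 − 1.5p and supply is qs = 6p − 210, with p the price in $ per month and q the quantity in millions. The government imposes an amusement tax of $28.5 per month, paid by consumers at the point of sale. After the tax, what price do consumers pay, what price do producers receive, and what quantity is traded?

Consumers pay $88.8; producers receive $60.3; quantity = 151.8.

Without the tax, 285 − 1.5p = 6p − 210 gives 7.5p = 495, so p* = $66 and q* = 186.
With the tax collected from consumers, demand (in seller-price terms) shifts: qd = 285 − 1.5(p + 28.5).
Solving gives q = 151.8 with consumers paying $88.8 and producers receiving $60.3 (the $28.5 wedge).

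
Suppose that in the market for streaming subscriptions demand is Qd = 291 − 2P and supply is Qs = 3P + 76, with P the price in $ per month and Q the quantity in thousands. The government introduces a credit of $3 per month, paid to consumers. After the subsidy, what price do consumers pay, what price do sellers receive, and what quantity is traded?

Consumers pay $41.2; sellers receive $44.2; quantity = 208.6.

Before the subsidy: set 291 − 2P = 3P + 76 → P* = $43, Q* = 205.
With a per-unit subsidy paid to consumers, each effectively pays P − 3, so demand becomes Qd = 291 − 2(P − 3).
Solving gives Q = 208.6 with consumers paying $41.2 and sellers receiving $44.2 (the $3 wedge).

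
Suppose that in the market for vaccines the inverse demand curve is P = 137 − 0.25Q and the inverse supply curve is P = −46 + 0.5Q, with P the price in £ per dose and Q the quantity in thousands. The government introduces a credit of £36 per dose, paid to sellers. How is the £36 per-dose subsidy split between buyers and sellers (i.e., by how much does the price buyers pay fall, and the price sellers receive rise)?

Inverting to Q(P) form: Qd = 548 − 4P; Qs = 2P + 92.
Without the subsidy, 548 − 4P = 2P + 92 gives 6P = 456, so P* = £76 and Q* = 244.
With a per-unit subsidy paid to sellers, each receives P + 36 per unit sold, so supply becomes Qs = 2(P + 36) + 92.
New equilibrium: buyers pay £64, sellers receive £100, Q = 292. (Wedge: Pb − Ps = −36.)
Gain to buyers: £12; to sellers: £24. (They sum to £36.)

Buyers gain £12 per dose; sellers gain £24 per dose.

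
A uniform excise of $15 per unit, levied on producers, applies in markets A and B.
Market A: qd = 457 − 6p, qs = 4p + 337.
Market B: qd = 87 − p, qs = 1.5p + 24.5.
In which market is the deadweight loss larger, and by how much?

Market A, by $202.5.

Market A: pre-tax p* = $12, q* = 385; post-tax q = 349; deadweight loss = $270.
Market B: pre-tax p* = $25, q* = 62; post-tax q = 53; deadweight loss = $67.5.
Difference: $270 vs $67.5 → market A is larger by $202.5.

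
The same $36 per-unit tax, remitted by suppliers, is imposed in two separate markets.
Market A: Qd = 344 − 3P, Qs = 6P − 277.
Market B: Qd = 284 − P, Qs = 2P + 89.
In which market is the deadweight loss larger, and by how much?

Market A, by $864.

Market A: pre-tax P* = $69, Q* = 137; post-tax Q = 65; deadweight loss = $1296.
Market B: pre-tax P* = $65, Q* = 219; post-tax Q = 195; deadweight loss = $432.
Difference: $1296 vs $432 → market A is larger by $864.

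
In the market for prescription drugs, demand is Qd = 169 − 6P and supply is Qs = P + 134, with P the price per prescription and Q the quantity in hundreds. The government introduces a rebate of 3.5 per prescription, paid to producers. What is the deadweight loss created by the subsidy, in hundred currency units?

Before the subsidy: set 169 − 6P = P + 134 → P* = 5, Q* = 139.
With a per-unit subsidy paid to producers, each receives P + 3.5 per unit sold, so supply becomes Qs = (P + 3.5) + 134.
Solving gives Q = 142 with consumers paying 4.5 and producers receiving 8 (the 3.5 wedge).
Quantity rises by |ΔQ| = |139 − 142| = 3.
DWL = ½ · t · |ΔQ| = ½ · 3.5 · 3 = 5.25.

Deadweight loss = 5.25 hundred.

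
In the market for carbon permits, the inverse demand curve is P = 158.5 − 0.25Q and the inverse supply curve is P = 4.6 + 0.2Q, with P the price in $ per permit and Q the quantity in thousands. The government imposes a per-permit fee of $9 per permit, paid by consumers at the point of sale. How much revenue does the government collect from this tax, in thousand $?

Inverting to Q(P) form: Qd = 634 − 4P; Qs = 5P − 23.
Without the tax, 634 − 4P = 5P − 23 gives 9P = 657, so P* = $73 and Q* = 342.
With the tax collected from consumers, demand (in seller-price terms) shifts: Qd = 634 − 4(P + 9).
Solving gives Q = 322 with consumers paying $78 and sellers receiving $69 (the $9 wedge).
Revenue = t · Q = 9 · 322 = $2898.

Tax revenue = $2898 thousand.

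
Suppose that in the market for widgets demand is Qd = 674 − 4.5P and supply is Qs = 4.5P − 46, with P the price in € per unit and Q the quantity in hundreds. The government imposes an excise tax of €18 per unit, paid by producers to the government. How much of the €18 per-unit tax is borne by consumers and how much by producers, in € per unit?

Before the tax: set 674 − 4.5P = 4.5P − 46 → P* = €80, Q* = 314.
With the tax collected from producers, supply shifts: Qs = 4.5(P − 18) − 46.
Solving gives Q = 273.5 with consumers paying €89 and producers receiving €71 (the €18 wedge).
Burden on consumers: €9; on producers: €9. (They sum to €18.)

Consumers bear €9 per unit; producers bear €9 per unit.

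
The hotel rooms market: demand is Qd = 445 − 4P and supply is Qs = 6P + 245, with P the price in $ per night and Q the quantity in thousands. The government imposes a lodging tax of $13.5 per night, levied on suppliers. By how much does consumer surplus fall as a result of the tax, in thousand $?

Consumer surplus falls by $2825.28 thousand.

Before the tax: set 445 − 4P = 6P + 245 → P* = $20, Q* = 365.
With the tax collected from suppliers, supply shifts: Qs = 6(P − 13.5) + 245.
Solving gives Q = 332.6 with buyers paying $28.1 and suppliers receiving $14.6 (the $13.5 wedge).
ΔCS is the trapezoid between Q = 332.6 and Q = 365 of height $8.1: ½ · (365 + 332.6) · 8.1 = $2825.28.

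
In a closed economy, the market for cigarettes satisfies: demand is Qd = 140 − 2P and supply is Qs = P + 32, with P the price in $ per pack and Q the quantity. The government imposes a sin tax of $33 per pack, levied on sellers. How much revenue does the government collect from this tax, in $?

Before the tax: set 140 − 2P = P + 32 → P* = $36, Q* = 68.
With the tax collected from sellers, supply shifts: Qs = (P − 33) + 32.
Solving gives Q = 46 with buyers paying $47 and sellers receiving $14 (the $33 wedge).
Revenue = t · Q = 33 · 46 = $1518.

Tax revenue = $1518.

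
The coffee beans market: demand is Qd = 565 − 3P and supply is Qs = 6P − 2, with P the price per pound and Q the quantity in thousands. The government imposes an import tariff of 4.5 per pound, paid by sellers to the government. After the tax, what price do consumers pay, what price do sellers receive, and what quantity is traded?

Consumers pay 66; sellers receive 61.5; quantity = 367.

Without the tax, 565 − 3P = 6P − 2 gives 9P = 567, so P* = 63 and Q* = 376.
With the tax collected from sellers, supply shifts: Qs = 6(P − 4.5) − 2.
New equilibrium: consumers pay 66, sellers receive 61.5, Q = 367. (Wedge: Pb − Ps = 4.5.)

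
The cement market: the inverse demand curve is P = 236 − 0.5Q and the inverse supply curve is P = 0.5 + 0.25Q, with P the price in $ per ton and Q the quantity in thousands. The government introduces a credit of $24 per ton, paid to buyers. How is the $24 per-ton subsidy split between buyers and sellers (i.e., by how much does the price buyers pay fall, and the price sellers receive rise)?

Inverting to Q(P) form: Qd = 472 − 2P; Qs = 4P − 2.
Without the subsidy, 472 − 2P = 4P − 2 gives 6P = 474, so P* = $79 and Q* = 314.
With a per-unit subsidy paid to buyers, each effectively pays P − 24, so demand becomes Qd = 472 − 2(P − 24).
Solving gives Q = 346 with buyers paying $63 and sellers receiving $87 (the $24 wedge).
Gain to buyers: $16; to sellers: $8. (They sum to $24.)

Buyers gain $16 per ton; sellers gain $8 per ton.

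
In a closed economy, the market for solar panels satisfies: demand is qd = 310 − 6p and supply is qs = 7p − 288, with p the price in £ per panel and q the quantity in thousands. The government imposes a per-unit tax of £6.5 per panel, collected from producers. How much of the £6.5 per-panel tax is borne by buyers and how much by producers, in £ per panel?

Buyers bear £3.5 per panel; producers bear £3 per panel.

Without the tax, 310 − 6p = 7p − 288 gives 13p = 598, so p* = £46 and q* = 34.
With the tax collected from producers, supply shifts: qs = 7(p − 6.5) − 288.
Solving gives q = 13 with buyers paying £49.5 and producers receiving £43 (the £6.5 wedge).
Burden on buyers: £3.5; on producers: £3. (They sum to £6.5.)
The less price-elastic side of the market bears the larger share of a per-unit tax.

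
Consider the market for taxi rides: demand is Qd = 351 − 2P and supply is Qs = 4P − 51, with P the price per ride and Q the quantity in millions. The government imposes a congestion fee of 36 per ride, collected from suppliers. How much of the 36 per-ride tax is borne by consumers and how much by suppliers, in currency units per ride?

Consumers bear 24 per ride; suppliers bear 12 per ride.

Before the tax: set 351 − 2P = 4P − 51 → P* = 67, Q* = 217.
With the tax collected from suppliers, supply shifts: Qs = 4(P − 36) − 51.
New equilibrium: consumers pay 91, suppliers receive 55, Q = 169. (Wedge: Pb − Ps = 36.)
Burden on consumers: 24; on suppliers: 12. (They sum to 36.)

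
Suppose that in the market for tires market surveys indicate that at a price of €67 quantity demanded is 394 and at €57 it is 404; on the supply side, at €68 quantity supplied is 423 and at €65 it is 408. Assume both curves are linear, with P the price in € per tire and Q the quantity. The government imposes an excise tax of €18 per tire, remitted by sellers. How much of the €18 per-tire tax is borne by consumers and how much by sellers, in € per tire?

Demand slope: (404 − 394)/(57 − 67) = -1, so Qd = 461 − P.
Supply slope: (408 − 423)/(65 − 68) = 5, so Qs = 5P + 83.
Before the tax: set 461 − P = 5P + 83 → P* = €63, Q* = 398.
With the tax collected from sellers, supply shifts: Qs = 5(P − 18) + 83.
New equilibrium: consumers pay €78, sellers receive €60, Q = 383. (Wedge: Pb − Ps = 18.)
Burden on consumers: €15; on sellers: €3. (They sum to €18.)

Consumers bear €15 per tire; sellers bear €3 per tire.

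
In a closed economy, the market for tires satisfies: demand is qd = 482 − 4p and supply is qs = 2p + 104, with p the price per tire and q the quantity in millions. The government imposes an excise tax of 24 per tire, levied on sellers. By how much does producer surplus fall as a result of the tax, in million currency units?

Producer surplus falls by 3424 million.

Without the tax, 482 − 4p = 2p + 104 gives 6p = 378, so p* = 63 and q* = 230.
With the tax collected from sellers, supply shifts: qs = 2(p − 24) + 104.
New equilibrium: consumers pay 71, sellers receive 47, q = 198. (Wedge: pb − ps = 24.)
ΔPS is the trapezoid between Q = 198 and Q = 230 of height 16: ½ · (230 + 198) · 16 = 3424.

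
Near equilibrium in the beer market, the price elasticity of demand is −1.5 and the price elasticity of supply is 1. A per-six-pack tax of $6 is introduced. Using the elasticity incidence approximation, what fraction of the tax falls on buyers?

Incidence ratio: buyers' share ≈ εs / (εs + |εd|) = 1 / (1 + 1.5) = 0.4.
Supply is the less elastic side, so buyers bear the smaller share.

Buyers' share ≈ 0.4.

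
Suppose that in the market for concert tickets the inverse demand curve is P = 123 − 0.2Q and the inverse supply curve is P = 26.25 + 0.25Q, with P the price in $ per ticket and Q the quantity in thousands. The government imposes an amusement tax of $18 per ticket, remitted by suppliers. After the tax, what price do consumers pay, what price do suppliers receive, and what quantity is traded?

Consumers pay $88; suppliers receive $70; quantity = 175.

Rewrite in direct form: Qd = 615 − 5P and Qs = 4P − 105.
Before the tax: set 615 − 5P = 4P − 105 → P* = $80, Q* = 215.
With the tax collected from suppliers, supply shifts: Qs = 4(P − 18) − 105.
New equilibrium: consumers pay $88, suppliers receive $70, Q = 175. (Wedge: Pb − Ps = 18.)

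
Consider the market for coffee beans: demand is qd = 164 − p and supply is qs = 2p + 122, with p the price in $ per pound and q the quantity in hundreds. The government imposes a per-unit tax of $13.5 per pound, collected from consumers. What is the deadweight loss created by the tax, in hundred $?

Deadweight loss = $60.75 hundred.

Before the tax: set 164 − p = 2p + 122 → p* = $14, q* = 150.
With the tax collected from consumers, demand (in seller-price terms) shifts: qd = 164 − (p + 13.5).
Solving gives q = 141 with consumers paying $23 and producers receiving $9.5 (the $13.5 wedge).
Quantity falls by |ΔQ| = |150 − 141| = 9.
DWL = ½ · t · |ΔQ| = ½ · 13.5 · 9 = $60.75.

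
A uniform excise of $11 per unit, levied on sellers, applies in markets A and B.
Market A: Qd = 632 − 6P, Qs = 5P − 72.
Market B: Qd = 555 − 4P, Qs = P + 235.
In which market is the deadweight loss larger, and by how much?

Market A, by $116.6.

Market A: pre-tax P* = $64, Q* = 248; post-tax Q = 218; deadweight loss = $165.
Market B: pre-tax P* = $64, Q* = 299; post-tax Q = 290.2; deadweight loss = $48.4.
Difference: $165 vs $48.4 → market A is larger by $116.6.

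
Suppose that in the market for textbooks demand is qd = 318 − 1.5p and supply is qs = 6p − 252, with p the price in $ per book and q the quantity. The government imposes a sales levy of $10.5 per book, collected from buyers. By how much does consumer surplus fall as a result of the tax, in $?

Consumer surplus falls by $1660.68.

Without the tax, 318 − 1.5p = 6p − 252 gives 7.5p = 570, so p* = $76 and q* = 204.
With the tax collected from buyers, demand (in seller-price terms) shifts: qd = 318 − 1.5(p + 10.5).
Solving gives q = 191.4 with buyers paying $84.4 and sellers receiving $73.9 (the $10.5 wedge).
ΔCS is the trapezoid between Q = 191.4 and Q = 204 of height $8.4: ½ · (204 + 191.4) · 8.4 = $1660.68.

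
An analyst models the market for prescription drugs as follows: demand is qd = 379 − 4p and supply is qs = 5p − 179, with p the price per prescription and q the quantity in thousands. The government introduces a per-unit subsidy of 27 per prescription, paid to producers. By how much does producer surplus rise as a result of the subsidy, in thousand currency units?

Producer surplus rises by 1932 thousand.

Without the subsidy, 379 − 4p = 5p − 179 gives 9p = 558, so p* = 62 and q* = 131.
With a per-unit subsidy paid to producers, each receives p + 27 per unit sold, so supply becomes qs = 5(p + 27) − 179.
New equilibrium: consumers pay 47, producers receive 74, q = 191. (Wedge: pb − ps = −27.)
ΔPS is the trapezoid between Q = 191 and Q = 131 of height 12: ½ · (131 + 191) · 12 = 1932.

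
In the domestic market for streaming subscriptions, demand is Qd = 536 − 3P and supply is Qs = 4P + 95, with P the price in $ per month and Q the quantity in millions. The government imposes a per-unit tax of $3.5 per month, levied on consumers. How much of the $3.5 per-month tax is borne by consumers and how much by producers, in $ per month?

Consumers bear $2 per month; producers bear $1.5 per month.

Before the tax: set 536 − 3P = 4P + 95 → P* = $63, Q* = 347.
With the tax collected from consumers, demand (in seller-price terms) shifts: Qd = 536 − 3(P + 3.5).
New equilibrium: consumers pay $65, producers receive $61.5, Q = 341. (Wedge: Pb − Ps = 3.5.)
Burden on consumers: $2; on producers: $1.5. (They sum to $3.5.)
The less price-elastic side of the market bears the larger share of a per-unit tax.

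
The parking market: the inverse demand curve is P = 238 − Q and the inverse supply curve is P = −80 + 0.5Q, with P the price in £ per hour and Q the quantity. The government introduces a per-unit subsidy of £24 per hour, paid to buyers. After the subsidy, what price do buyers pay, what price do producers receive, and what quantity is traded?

Buyers pay £10; producers receive £34; quantity = 228.

Rewrite in direct form: Qd = 238 − P and Qs = 2P + 160.
Without the subsidy, 238 − P = 2P + 160 gives 3P = 78, so P* = £26 and Q* = 212.
With a per-unit subsidy paid to buyers, each effectively pays P − 24, so demand becomes Qd = 238 − (P − 24).
New equilibrium: buyers pay £10, producers receive £34, Q = 228. (Wedge: Pb − Ps = −24.)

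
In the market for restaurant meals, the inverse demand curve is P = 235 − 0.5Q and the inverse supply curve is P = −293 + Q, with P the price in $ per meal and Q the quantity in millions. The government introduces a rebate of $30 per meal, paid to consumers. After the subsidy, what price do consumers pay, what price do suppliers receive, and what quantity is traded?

Consumers pay $49; suppliers receive $79; quantity = 372.

Rewrite in direct form: Qd = 470 − 2P and Qs = P + 293.
Before the subsidy: set 470 − 2P = P + 293 → P* = $59, Q* = 352.
With a per-unit subsidy paid to consumers, each effectively pays P − 30, so demand becomes Qd = 470 − 2(P − 30).
New equilibrium: consumers pay $49, suppliers receive $79, Q = 372. (Wedge: Pb − Ps = −30.)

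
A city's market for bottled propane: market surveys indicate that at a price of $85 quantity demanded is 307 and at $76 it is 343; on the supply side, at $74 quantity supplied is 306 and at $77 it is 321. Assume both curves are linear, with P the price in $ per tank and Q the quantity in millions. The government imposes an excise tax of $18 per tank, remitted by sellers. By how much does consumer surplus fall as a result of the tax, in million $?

Demand slope: (343 − 307)/(76 − 85) = -4, so Qd = 647 − 4P.
Supply slope: (321 − 306)/(77 − 74) = 5, so Qs = 5P − 64.
Without the tax, 647 − 4P = 5P − 64 gives 9P = 711, so P* = $79 and Q* = 331.
With the tax collected from sellers, supply shifts: Qs = 5(P − 18) − 64.
New equilibrium: buyers pay $89, sellers receive $71, Q = 291. (Wedge: Pb − Ps = 18.)
ΔCS is the trapezoid between Q = 291 and Q = 331 of height $10: ½ · (331 + 291) · 10 = $3110.

Consumer surplus falls by $3110 million.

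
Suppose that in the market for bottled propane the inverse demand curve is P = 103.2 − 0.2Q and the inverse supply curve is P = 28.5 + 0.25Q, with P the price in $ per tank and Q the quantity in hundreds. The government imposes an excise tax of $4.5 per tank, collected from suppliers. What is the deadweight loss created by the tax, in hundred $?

Deadweight loss = $22.5 hundred.

Inverting to Q(P) form: Qd = 516 − 5P; Qs = 4P − 114.
Without the tax, 516 − 5P = 4P − 114 gives 9P = 630, so P* = $70 and Q* = 166.
With the tax collected from suppliers, supply shifts: Qs = 4(P − 4.5) − 114.
Solving gives Q = 156 with buyers paying $72 and suppliers receiving $67.5 (the $4.5 wedge).
Quantity falls by |ΔQ| = |166 − 156| = 10.
DWL = ½ · t · |ΔQ| = ½ · 4.5 · 10 = $22.5.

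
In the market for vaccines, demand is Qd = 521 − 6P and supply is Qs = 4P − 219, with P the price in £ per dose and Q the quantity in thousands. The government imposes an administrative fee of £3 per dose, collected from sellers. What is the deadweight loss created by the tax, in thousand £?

Before the tax: set 521 − 6P = 4P − 219 → P* = £74, Q* = 77.
With the tax collected from sellers, supply shifts: Qs = 4(P − 3) − 219.
New equilibrium: buyers pay £75.2, sellers receive £72.2, Q = 69.8. (Wedge: Pb − Ps = 3.)
Quantity falls by |ΔQ| = |77 − 69.8| = 7.2.
DWL = ½ · t · |ΔQ| = ½ · 3 · 7.2 = £10.8.

Deadweight loss = £10.8 thousand.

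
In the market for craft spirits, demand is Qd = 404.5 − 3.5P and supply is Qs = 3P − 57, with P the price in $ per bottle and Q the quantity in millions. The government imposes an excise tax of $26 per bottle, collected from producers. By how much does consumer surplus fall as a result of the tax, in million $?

Without the tax, 404.5 − 3.5P = 3P − 57 gives 6.5P = 461.5, so P* = $71 and Q* = 156.
With the tax collected from producers, supply shifts: Qs = 3(P − 26) − 57.
Solving gives Q = 114 with buyers paying $83 and producers receiving $57 (the $26 wedge).
ΔCS is the trapezoid between Q = 114 and Q = 156 of height $12: ½ · (156 + 114) · 12 = $1620.

Consumer surplus falls by $1620 million.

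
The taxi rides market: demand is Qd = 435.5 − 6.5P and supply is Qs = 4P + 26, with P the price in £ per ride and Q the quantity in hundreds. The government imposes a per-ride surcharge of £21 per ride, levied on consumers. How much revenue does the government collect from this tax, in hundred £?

Tax revenue = £2730 hundred.

Before the tax: set 435.5 − 6.5P = 4P + 26 → P* = £39, Q* = 182.
With the tax collected from consumers, demand (in seller-price terms) shifts: Qd = 435.5 − 6.5(P + 21).
New equilibrium: consumers pay £47, sellers receive £26, Q = 130. (Wedge: Pb − Ps = 21.)
Revenue = t · Q = 21 · 130 = £2730.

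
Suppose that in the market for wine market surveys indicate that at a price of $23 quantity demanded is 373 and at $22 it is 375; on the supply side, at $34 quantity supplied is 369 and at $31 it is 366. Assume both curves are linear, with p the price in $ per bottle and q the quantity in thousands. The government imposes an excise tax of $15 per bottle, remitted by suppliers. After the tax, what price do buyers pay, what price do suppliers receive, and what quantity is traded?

Demand slope: (375 − 373)/(22 − 23) = -2, so qd = 419 − 2p.
Supply slope: (366 − 369)/(31 − 34) = 1, so qs = p + 335.
Without the tax, 419 − 2p = p + 335 gives 3p = 84, so p* = $28 and q* = 363.
With the tax collected from suppliers, supply shifts: qs = (p − 15) + 335.
New equilibrium: buyers pay $33, suppliers receive $18, q = 353. (Wedge: pb − ps = 15.)

Buyers pay $33; suppliers receive $18; quantity = 353.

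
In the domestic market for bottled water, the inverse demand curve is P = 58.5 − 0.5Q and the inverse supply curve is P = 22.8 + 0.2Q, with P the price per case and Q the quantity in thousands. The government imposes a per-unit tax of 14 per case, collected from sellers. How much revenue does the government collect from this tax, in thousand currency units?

Inverting to Q(P) form: Qd = 117 − 2P; Qs = 5P − 114.
Without the tax, 117 − 2P = 5P − 114 gives 7P = 231, so P* = 33 and Q* = 51.
With the tax collected from sellers, supply shifts: Qs = 5(P − 14) − 114.
New equilibrium: buyers pay 43, sellers receive 29, Q = 31. (Wedge: Pb − Ps = 14.)
Revenue = t · Q = 14 · 31 = 434.

Tax revenue = 434 thousand.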